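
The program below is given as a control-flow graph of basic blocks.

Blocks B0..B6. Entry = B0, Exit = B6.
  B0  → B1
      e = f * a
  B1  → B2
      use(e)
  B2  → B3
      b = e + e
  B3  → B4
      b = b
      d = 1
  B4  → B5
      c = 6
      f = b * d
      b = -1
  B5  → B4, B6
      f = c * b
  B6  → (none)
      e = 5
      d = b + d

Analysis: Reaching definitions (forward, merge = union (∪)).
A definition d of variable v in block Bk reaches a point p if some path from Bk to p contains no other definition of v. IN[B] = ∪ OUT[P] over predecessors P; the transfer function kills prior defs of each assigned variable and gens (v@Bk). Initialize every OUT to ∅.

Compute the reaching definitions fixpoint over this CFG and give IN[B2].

Answer: {e@B0}

Derivation:
Per-block solution:
  B0: | IN={} | OUT={e@B0}
  B1: | IN={e@B0} | OUT={e@B0}
  B2: | IN={e@B0} | OUT={b@B2, e@B0}
  B3: | IN={b@B2, e@B0} | OUT={b@B3, d@B3, e@B0}
  B4: | IN={b@B3, b@B4, c@B4, d@B3, e@B0, f@B5} | OUT={b@B4, c@B4, d@B3, e@B0, f@B4}
  B5: | IN={b@B4, c@B4, d@B3, e@B0, f@B4} | OUT={b@B4, c@B4, d@B3, e@B0, f@B5}
  B6: | IN={b@B4, c@B4, d@B3, e@B0, f@B5} | OUT={b@B4, c@B4, d@B6, e@B6, f@B5}

Merge at B2: IN[B2] = OUT[B1] = {e@B0}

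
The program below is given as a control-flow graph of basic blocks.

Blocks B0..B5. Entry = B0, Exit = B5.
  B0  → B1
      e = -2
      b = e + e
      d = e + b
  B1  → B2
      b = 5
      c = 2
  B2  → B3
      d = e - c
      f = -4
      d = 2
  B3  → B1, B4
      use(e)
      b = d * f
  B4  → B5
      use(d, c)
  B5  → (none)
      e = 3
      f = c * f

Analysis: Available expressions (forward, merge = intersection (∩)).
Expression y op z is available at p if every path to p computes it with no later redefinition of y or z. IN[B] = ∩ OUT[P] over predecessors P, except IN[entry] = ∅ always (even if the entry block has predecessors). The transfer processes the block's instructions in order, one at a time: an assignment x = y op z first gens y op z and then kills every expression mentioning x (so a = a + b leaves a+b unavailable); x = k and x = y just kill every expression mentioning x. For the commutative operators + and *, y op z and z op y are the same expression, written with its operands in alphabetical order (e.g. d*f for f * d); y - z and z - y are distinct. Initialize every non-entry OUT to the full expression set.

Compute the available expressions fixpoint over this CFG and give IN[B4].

Answer: {d*f, e+e, e-c}

Derivation:
Per-block solution:
  B0:   IN={}   OUT={b+e, e+e}
  B1:   IN={e+e}   OUT={e+e}
  B2:   IN={e+e}   OUT={e+e, e-c}
  B3:   IN={e+e, e-c}   OUT={d*f, e+e, e-c}
  B4:   IN={d*f, e+e, e-c}   OUT={d*f, e+e, e-c}
  B5:   IN={d*f, e+e, e-c}   OUT={}

Merge at B4: IN[B4] = OUT[B3] = {d*f, e+e, e-c}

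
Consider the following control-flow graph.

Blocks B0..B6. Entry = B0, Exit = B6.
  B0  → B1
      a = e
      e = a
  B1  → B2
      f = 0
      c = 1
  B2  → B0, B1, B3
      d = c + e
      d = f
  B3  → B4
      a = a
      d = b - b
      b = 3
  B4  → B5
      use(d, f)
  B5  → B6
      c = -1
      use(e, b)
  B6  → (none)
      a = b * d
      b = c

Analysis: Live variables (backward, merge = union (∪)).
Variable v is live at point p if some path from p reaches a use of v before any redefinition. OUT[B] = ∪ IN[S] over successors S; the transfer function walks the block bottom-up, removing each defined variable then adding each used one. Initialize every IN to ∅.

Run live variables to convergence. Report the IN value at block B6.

Answer: {b, c, d}

Trace:
Converged values:
  B0:  IN={b, e}  OUT={a, b, e}
  B1:  IN={a, b, e}  OUT={a, b, c, e, f}
  B2:  IN={a, b, c, e, f}  OUT={a, b, e, f}
  B3:  IN={a, b, e, f}  OUT={b, d, e, f}
  B4:  IN={b, d, e, f}  OUT={b, d, e}
  B5:  IN={b, d, e}  OUT={b, c, d}
  B6:  IN={b, c, d}  OUT={}

B6 is the boundary node: OUT[B6] = {}
Applying B6's transfer function to that OUT value gives IN[B6] (row B6 above).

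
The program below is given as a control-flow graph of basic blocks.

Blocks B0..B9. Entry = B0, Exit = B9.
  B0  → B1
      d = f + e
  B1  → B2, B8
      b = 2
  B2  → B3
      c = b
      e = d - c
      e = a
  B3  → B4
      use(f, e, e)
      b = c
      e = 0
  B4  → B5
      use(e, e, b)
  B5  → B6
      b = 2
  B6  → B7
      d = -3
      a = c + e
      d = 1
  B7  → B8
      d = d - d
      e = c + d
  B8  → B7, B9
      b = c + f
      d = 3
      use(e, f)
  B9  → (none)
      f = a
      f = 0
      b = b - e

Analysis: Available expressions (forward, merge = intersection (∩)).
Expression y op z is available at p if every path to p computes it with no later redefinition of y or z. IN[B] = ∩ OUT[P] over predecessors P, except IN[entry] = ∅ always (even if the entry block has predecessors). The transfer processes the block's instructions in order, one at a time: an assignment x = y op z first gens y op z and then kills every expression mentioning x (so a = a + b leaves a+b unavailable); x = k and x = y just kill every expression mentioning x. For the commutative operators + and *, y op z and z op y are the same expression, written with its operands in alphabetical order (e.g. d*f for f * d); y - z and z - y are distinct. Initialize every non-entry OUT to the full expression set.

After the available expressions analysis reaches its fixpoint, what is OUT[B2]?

Converged values:
  B0: | IN={} | OUT={e+f}
  B1: | IN={e+f} | OUT={e+f}
  B2: | IN={e+f} | OUT={d-c}
  B3: | IN={d-c} | OUT={d-c}
  B4: | IN={d-c} | OUT={d-c}
  B5: | IN={d-c} | OUT={d-c}
  B6: | IN={d-c} | OUT={c+e}
  B7: | IN={} | OUT={c+d}
  B8: | IN={} | OUT={c+f}
  B9: | IN={c+f} | OUT={}

Merge at B2: IN[B2] = OUT[B1] = {e+f}
Applying B2's transfer function to that IN value gives OUT[B2] (row B2 above).

Answer: {d-c}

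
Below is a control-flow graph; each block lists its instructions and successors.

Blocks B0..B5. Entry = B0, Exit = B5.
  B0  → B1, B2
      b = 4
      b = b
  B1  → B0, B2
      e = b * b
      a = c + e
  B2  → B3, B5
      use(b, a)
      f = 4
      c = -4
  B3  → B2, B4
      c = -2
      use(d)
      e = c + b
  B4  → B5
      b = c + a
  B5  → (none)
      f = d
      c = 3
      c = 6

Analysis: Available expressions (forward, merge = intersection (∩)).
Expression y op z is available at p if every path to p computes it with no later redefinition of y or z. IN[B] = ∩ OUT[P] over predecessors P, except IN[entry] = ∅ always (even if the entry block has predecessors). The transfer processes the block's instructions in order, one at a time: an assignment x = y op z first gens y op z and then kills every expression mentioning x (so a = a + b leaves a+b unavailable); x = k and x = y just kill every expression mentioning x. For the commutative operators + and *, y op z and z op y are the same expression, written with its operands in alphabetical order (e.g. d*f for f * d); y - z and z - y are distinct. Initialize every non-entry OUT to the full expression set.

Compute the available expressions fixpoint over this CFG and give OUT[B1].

Per-block solution:
  B0:  IN={}  OUT={}
  B1:  IN={}  OUT={b*b, c+e}
  B2:  IN={}  OUT={}
  B3:  IN={}  OUT={b+c}
  B4:  IN={b+c}  OUT={a+c}
  B5:  IN={}  OUT={}

Merge at B1: IN[B1] = OUT[B0] = {}
Applying B1's transfer function to that IN value gives OUT[B1] (row B1 above).

Answer: {b*b, c+e}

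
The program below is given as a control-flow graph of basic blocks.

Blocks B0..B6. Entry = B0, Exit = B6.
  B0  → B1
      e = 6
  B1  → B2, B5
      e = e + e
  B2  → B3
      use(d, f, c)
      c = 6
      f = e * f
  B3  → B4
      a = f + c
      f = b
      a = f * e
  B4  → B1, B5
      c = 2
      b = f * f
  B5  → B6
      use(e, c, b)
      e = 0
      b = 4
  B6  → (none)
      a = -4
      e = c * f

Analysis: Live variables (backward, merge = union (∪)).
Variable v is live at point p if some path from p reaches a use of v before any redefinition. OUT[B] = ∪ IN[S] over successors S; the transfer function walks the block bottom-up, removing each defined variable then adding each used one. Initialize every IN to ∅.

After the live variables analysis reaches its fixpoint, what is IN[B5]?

Per-block solution:
  B0: | IN={b, c, d, f} | OUT={b, c, d, e, f}
  B1: | IN={b, c, d, e, f} | OUT={b, c, d, e, f}
  B2: | IN={b, c, d, e, f} | OUT={b, c, d, e, f}
  B3: | IN={b, c, d, e, f} | OUT={d, e, f}
  B4: | IN={d, e, f} | OUT={b, c, d, e, f}
  B5: | IN={b, c, e, f} | OUT={c, f}
  B6: | IN={c, f} | OUT={}

Merge at B5: OUT[B5] = IN[B6] = {c, f}
Applying B5's transfer function to that OUT value gives IN[B5] (row B5 above).

Answer: {b, c, e, f}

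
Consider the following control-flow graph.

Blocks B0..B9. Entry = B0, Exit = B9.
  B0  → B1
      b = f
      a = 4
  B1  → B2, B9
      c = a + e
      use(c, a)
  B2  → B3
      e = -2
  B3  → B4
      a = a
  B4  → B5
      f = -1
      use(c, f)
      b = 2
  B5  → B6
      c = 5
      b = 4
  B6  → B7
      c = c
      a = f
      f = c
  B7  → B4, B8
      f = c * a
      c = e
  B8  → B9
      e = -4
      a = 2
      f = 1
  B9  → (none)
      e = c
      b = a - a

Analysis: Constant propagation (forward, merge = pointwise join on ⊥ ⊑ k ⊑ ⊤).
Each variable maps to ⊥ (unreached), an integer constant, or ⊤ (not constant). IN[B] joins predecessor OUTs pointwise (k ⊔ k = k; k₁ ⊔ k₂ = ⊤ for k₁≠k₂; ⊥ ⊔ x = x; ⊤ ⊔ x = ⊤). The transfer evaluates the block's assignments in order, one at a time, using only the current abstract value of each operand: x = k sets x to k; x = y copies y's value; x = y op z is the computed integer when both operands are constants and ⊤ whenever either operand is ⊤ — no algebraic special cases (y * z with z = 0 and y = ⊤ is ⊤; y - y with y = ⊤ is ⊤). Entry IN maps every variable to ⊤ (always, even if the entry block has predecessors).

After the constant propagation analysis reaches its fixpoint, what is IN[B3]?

Answer: {a: 4, b: ⊤, c: ⊤, d: ⊤, e: -2, f: ⊤}

Derivation:
Fixpoint table:
  B0:  IN=(all ⊤)  OUT={a:4; rest ⊤}
  B1:  IN={a:4; rest ⊤}  OUT={a:4; rest ⊤}
  B2:  IN={a:4; rest ⊤}  OUT={a:4, e:-2; rest ⊤}
  B3:  IN={a:4, e:-2; rest ⊤}  OUT={a:4, e:-2; rest ⊤}
  B4:  IN={e:-2; rest ⊤}  OUT={b:2, e:-2, f:-1; rest ⊤}
  B5:  IN={b:2, e:-2, f:-1; rest ⊤}  OUT={b:4, c:5, e:-2, f:-1; rest ⊤}
  B6:  IN={b:4, c:5, e:-2, f:-1; rest ⊤}  OUT={a:-1, b:4, c:5, e:-2, f:5; rest ⊤}
  B7:  IN={a:-1, b:4, c:5, e:-2, f:5; rest ⊤}  OUT={a:-1, b:4, c:-2, e:-2, f:-5; rest ⊤}
  B8:  IN={a:-1, b:4, c:-2, e:-2, f:-5; rest ⊤}  OUT={a:2, b:4, c:-2, e:-4, f:1; rest ⊤}
  B9:  IN=(all ⊤)  OUT=(all ⊤)

Merge at B3: IN[B3] = OUT[B2] = {a: 4, b: ⊤, c: ⊤, d: ⊤, e: -2, f: ⊤}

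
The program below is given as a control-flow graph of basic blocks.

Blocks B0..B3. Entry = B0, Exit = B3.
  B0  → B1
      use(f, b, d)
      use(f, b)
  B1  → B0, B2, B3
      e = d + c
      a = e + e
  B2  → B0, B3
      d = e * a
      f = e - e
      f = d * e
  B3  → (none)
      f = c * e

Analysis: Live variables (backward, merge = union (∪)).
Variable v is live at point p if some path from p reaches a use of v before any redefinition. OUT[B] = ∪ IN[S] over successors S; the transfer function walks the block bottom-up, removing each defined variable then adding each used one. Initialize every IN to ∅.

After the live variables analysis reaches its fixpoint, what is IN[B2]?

Answer: {a, b, c, e}

Derivation:
Fixpoint table:
  B0:  IN={b, c, d, f}  OUT={b, c, d, f}
  B1:  IN={b, c, d, f}  OUT={a, b, c, d, e, f}
  B2:  IN={a, b, c, e}  OUT={b, c, d, e, f}
  B3:  IN={c, e}  OUT={}

Merge at B2: OUT[B2] = IN[B0] ⊔ IN[B3] = {b, c, d, e, f}
Applying B2's transfer function to that OUT value gives IN[B2] (row B2 above).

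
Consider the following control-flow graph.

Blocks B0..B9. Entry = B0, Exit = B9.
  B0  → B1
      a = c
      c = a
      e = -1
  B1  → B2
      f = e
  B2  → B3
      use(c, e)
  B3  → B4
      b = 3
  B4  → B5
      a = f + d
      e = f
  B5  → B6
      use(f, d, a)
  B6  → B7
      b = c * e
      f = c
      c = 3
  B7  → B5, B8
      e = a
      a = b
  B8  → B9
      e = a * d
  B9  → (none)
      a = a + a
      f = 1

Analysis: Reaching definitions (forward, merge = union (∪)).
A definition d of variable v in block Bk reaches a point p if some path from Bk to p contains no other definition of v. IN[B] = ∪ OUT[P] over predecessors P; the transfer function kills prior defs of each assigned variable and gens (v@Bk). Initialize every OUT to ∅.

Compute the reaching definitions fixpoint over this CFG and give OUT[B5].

Answer: {a@B4, a@B7, b@B3, b@B6, c@B0, c@B6, e@B4, e@B7, f@B1, f@B6}

Derivation:
Converged values:
  B0:  IN={}  OUT={a@B0, c@B0, e@B0}
  B1:  IN={a@B0, c@B0, e@B0}  OUT={a@B0, c@B0, e@B0, f@B1}
  B2:  IN={a@B0, c@B0, e@B0, f@B1}  OUT={a@B0, c@B0, e@B0, f@B1}
  B3:  IN={a@B0, c@B0, e@B0, f@B1}  OUT={a@B0, b@B3, c@B0, e@B0, f@B1}
  B4:  IN={a@B0, b@B3, c@B0, e@B0, f@B1}  OUT={a@B4, b@B3, c@B0, e@B4, f@B1}
  B5:  IN={a@B4, a@B7, b@B3, b@B6, c@B0, c@B6, e@B4, e@B7, f@B1, f@B6}  OUT={a@B4, a@B7, b@B3, b@B6, c@B0, c@B6, e@B4, e@B7, f@B1, f@B6}
  B6:  IN={a@B4, a@B7, b@B3, b@B6, c@B0, c@B6, e@B4, e@B7, f@B1, f@B6}  OUT={a@B4, a@B7, b@B6, c@B6, e@B4, e@B7, f@B6}
  B7:  IN={a@B4, a@B7, b@B6, c@B6, e@B4, e@B7, f@B6}  OUT={a@B7, b@B6, c@B6, e@B7, f@B6}
  B8:  IN={a@B7, b@B6, c@B6, e@B7, f@B6}  OUT={a@B7, b@B6, c@B6, e@B8, f@B6}
  B9:  IN={a@B7, b@B6, c@B6, e@B8, f@B6}  OUT={a@B9, b@B6, c@B6, e@B8, f@B9}

Merge at B5: IN[B5] = OUT[B4] ⊔ OUT[B7] = {a@B4, a@B7, b@B3, b@B6, c@B0, c@B6, e@B4, e@B7, f@B1, f@B6}
Applying B5's transfer function to that IN value gives OUT[B5] (row B5 above).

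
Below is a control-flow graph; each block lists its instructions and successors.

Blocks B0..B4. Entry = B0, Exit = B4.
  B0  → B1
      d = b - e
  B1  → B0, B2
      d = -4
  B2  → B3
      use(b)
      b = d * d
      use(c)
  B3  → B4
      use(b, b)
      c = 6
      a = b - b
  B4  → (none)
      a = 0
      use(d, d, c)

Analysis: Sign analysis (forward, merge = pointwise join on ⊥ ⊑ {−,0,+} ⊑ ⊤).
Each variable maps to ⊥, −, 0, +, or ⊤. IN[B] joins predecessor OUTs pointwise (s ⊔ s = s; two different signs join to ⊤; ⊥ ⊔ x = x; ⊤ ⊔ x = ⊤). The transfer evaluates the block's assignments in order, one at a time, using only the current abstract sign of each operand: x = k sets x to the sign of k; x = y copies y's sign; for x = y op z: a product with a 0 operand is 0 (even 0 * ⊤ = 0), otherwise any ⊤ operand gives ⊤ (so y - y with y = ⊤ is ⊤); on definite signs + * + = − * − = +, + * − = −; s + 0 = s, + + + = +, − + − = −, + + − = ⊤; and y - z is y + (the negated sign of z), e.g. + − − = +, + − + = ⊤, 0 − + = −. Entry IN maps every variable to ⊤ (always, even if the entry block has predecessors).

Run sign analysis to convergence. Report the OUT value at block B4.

Converged values:
  B0: | IN=(all ⊤) | OUT=(all ⊤)
  B1: | IN=(all ⊤) | OUT={d:-; rest ⊤}
  B2: | IN={d:-; rest ⊤} | OUT={b:+, d:-; rest ⊤}
  B3: | IN={b:+, d:-; rest ⊤} | OUT={b:+, c:+, d:-; rest ⊤}
  B4: | IN={b:+, c:+, d:-; rest ⊤} | OUT={a:0, b:+, c:+, d:-; rest ⊤}

Merge at B4: IN[B4] = OUT[B3] = {a: ⊤, b: +, c: +, d: -, e: ⊤, f: ⊤}
Applying B4's transfer function to that IN value gives OUT[B4] (row B4 above).

Answer: {a: 0, b: +, c: +, d: -, e: ⊤, f: ⊤}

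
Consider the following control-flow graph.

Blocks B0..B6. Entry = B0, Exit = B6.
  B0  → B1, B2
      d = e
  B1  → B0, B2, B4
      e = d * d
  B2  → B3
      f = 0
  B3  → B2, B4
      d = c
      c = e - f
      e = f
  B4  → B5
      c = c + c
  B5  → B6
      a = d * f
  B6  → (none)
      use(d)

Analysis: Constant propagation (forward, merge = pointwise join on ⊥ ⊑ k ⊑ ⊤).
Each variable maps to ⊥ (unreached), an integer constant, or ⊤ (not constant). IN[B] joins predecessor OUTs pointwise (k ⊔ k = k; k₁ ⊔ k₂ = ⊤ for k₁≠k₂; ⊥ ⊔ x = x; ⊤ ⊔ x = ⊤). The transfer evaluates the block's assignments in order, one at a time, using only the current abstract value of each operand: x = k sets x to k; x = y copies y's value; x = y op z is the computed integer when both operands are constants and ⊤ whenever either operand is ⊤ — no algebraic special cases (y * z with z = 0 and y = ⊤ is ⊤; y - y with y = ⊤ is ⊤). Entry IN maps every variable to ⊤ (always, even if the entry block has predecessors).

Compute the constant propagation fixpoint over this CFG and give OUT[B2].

Answer: {a: ⊤, b: ⊤, c: ⊤, d: ⊤, e: ⊤, f: 0}

Working:
Per-block solution:
  B0:  IN=(all ⊤)  OUT=(all ⊤)
  B1:  IN=(all ⊤)  OUT=(all ⊤)
  B2:  IN=(all ⊤)  OUT={f:0; rest ⊤}
  B3:  IN={f:0; rest ⊤}  OUT={e:0, f:0; rest ⊤}
  B4:  IN=(all ⊤)  OUT=(all ⊤)
  B5:  IN=(all ⊤)  OUT=(all ⊤)
  B6:  IN=(all ⊤)  OUT=(all ⊤)

Merge at B2: IN[B2] = OUT[B0] ⊔ OUT[B1] ⊔ OUT[B3] = {a: ⊤, b: ⊤, c: ⊤, d: ⊤, e: ⊤, f: ⊤}
Applying B2's transfer function to that IN value gives OUT[B2] (row B2 above).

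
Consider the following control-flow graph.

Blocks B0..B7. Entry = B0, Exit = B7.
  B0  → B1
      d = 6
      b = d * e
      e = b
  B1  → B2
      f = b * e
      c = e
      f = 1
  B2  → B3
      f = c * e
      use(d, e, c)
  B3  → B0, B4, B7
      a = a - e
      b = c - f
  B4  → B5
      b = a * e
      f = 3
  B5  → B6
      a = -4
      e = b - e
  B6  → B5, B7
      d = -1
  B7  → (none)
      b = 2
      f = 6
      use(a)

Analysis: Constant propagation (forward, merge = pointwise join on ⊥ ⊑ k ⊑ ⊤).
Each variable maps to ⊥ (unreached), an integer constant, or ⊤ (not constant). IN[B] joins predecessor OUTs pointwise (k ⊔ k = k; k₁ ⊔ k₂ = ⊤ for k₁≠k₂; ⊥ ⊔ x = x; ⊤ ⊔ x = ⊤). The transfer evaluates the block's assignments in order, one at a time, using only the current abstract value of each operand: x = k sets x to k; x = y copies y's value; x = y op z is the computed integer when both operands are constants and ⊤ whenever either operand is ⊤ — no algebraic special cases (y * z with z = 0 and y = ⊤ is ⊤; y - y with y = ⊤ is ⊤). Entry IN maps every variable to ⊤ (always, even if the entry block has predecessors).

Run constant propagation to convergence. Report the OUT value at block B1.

Answer: {a: ⊤, b: ⊤, c: ⊤, d: 6, e: ⊤, f: 1}

Derivation:
Fixpoint table:
  B0:  IN=(all ⊤)  OUT={d:6; rest ⊤}
  B1:  IN={d:6; rest ⊤}  OUT={d:6, f:1; rest ⊤}
  B2:  IN={d:6, f:1; rest ⊤}  OUT={d:6; rest ⊤}
  B3:  IN={d:6; rest ⊤}  OUT={d:6; rest ⊤}
  B4:  IN={d:6; rest ⊤}  OUT={d:6, f:3; rest ⊤}
  B5:  IN={f:3; rest ⊤}  OUT={a:-4, f:3; rest ⊤}
  B6:  IN={a:-4, f:3; rest ⊤}  OUT={a:-4, d:-1, f:3; rest ⊤}
  B7:  IN=(all ⊤)  OUT={b:2, f:6; rest ⊤}

Merge at B1: IN[B1] = OUT[B0] = {a: ⊤, b: ⊤, c: ⊤, d: 6, e: ⊤, f: ⊤}
Applying B1's transfer function to that IN value gives OUT[B1] (row B1 above).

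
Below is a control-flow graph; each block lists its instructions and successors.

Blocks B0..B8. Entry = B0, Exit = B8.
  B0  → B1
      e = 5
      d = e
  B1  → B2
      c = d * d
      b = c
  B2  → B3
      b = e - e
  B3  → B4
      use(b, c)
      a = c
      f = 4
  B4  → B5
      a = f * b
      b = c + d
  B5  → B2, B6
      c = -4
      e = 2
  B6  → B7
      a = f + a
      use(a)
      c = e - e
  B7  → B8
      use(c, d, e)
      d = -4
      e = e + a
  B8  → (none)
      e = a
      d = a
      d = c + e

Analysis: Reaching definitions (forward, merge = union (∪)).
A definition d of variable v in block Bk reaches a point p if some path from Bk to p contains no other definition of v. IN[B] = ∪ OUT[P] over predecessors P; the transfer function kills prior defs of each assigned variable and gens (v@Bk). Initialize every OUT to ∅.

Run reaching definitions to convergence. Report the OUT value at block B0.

Per-block solution:
  B0:   IN={}   OUT={d@B0, e@B0}
  B1:   IN={d@B0, e@B0}   OUT={b@B1, c@B1, d@B0, e@B0}
  B2:   IN={a@B4, b@B1, b@B4, c@B1, c@B5, d@B0, e@B0, e@B5, f@B3}   OUT={a@B4, b@B2, c@B1, c@B5, d@B0, e@B0, e@B5, f@B3}
  B3:   IN={a@B4, b@B2, c@B1, c@B5, d@B0, e@B0, e@B5, f@B3}   OUT={a@B3, b@B2, c@B1, c@B5, d@B0, e@B0, e@B5, f@B3}
  B4:   IN={a@B3, b@B2, c@B1, c@B5, d@B0, e@B0, e@B5, f@B3}   OUT={a@B4, b@B4, c@B1, c@B5, d@B0, e@B0, e@B5, f@B3}
  B5:   IN={a@B4, b@B4, c@B1, c@B5, d@B0, e@B0, e@B5, f@B3}   OUT={a@B4, b@B4, c@B5, d@B0, e@B5, f@B3}
  B6:   IN={a@B4, b@B4, c@B5, d@B0, e@B5, f@B3}   OUT={a@B6, b@B4, c@B6, d@B0, e@B5, f@B3}
  B7:   IN={a@B6, b@B4, c@B6, d@B0, e@B5, f@B3}   OUT={a@B6, b@B4, c@B6, d@B7, e@B7, f@B3}
  B8:   IN={a@B6, b@B4, c@B6, d@B7, e@B7, f@B3}   OUT={a@B6, b@B4, c@B6, d@B8, e@B8, f@B3}

B0 is the boundary node: IN[B0] = {}
Applying B0's transfer function to that IN value gives OUT[B0] (row B0 above).

Answer: {d@B0, e@B0}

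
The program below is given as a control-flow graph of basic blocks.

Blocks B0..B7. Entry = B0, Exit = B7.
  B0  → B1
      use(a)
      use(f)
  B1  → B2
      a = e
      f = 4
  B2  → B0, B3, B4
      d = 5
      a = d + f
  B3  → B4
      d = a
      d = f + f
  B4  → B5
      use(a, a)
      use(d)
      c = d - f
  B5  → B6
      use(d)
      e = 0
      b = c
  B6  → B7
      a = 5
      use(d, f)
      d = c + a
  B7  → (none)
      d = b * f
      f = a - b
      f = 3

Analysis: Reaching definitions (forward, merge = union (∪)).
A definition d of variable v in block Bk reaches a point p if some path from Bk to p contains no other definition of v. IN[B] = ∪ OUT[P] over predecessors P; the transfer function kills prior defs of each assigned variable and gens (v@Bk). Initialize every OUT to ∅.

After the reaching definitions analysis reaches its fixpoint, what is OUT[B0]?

Answer: {a@B2, d@B2, f@B1}

Derivation:
Converged values:
  B0: | IN={a@B2, d@B2, f@B1} | OUT={a@B2, d@B2, f@B1}
  B1: | IN={a@B2, d@B2, f@B1} | OUT={a@B1, d@B2, f@B1}
  B2: | IN={a@B1, d@B2, f@B1} | OUT={a@B2, d@B2, f@B1}
  B3: | IN={a@B2, d@B2, f@B1} | OUT={a@B2, d@B3, f@B1}
  B4: | IN={a@B2, d@B2, d@B3, f@B1} | OUT={a@B2, c@B4, d@B2, d@B3, f@B1}
  B5: | IN={a@B2, c@B4, d@B2, d@B3, f@B1} | OUT={a@B2, b@B5, c@B4, d@B2, d@B3, e@B5, f@B1}
  B6: | IN={a@B2, b@B5, c@B4, d@B2, d@B3, e@B5, f@B1} | OUT={a@B6, b@B5, c@B4, d@B6, e@B5, f@B1}
  B7: | IN={a@B6, b@B5, c@B4, d@B6, e@B5, f@B1} | OUT={a@B6, b@B5, c@B4, d@B7, e@B5, f@B7}

Merge at B0 (entry node, so the boundary value {} is joined with the incoming edge(s)): IN[B0] = {} ⊔ OUT[B2] = {a@B2, d@B2, f@B1}
Applying B0's transfer function to that IN value gives OUT[B0] (row B0 above).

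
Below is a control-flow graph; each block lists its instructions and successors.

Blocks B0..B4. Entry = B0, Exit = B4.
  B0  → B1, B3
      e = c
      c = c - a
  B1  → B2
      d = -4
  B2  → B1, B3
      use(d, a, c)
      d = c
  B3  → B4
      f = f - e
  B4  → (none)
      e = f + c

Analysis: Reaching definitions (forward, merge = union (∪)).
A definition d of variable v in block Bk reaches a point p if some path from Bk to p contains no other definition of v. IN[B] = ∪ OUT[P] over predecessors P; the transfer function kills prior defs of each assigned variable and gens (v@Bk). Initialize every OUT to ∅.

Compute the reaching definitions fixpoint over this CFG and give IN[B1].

Answer: {c@B0, d@B2, e@B0}

Derivation:
Converged values:
  B0:  IN={}  OUT={c@B0, e@B0}
  B1:  IN={c@B0, d@B2, e@B0}  OUT={c@B0, d@B1, e@B0}
  B2:  IN={c@B0, d@B1, e@B0}  OUT={c@B0, d@B2, e@B0}
  B3:  IN={c@B0, d@B2, e@B0}  OUT={c@B0, d@B2, e@B0, f@B3}
  B4:  IN={c@B0, d@B2, e@B0, f@B3}  OUT={c@B0, d@B2, e@B4, f@B3}

Merge at B1: IN[B1] = OUT[B0] ⊔ OUT[B2] = {c@B0, d@B2, e@B0}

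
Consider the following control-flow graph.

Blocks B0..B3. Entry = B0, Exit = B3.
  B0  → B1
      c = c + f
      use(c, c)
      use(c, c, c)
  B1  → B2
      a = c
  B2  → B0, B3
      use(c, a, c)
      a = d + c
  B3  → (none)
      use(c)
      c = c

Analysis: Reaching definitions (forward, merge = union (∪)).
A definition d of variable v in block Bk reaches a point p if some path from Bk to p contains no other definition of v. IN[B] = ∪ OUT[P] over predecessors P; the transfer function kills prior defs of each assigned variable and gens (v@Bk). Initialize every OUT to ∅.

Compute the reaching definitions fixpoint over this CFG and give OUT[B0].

Answer: {a@B2, c@B0}

Derivation:
Fixpoint table:
  B0: | IN={a@B2, c@B0} | OUT={a@B2, c@B0}
  B1: | IN={a@B2, c@B0} | OUT={a@B1, c@B0}
  B2: | IN={a@B1, c@B0} | OUT={a@B2, c@B0}
  B3: | IN={a@B2, c@B0} | OUT={a@B2, c@B3}

Merge at B0 (entry node, so the boundary value {} is joined with the incoming edge(s)): IN[B0] = {} ⊔ OUT[B2] = {a@B2, c@B0}
Applying B0's transfer function to that IN value gives OUT[B0] (row B0 above).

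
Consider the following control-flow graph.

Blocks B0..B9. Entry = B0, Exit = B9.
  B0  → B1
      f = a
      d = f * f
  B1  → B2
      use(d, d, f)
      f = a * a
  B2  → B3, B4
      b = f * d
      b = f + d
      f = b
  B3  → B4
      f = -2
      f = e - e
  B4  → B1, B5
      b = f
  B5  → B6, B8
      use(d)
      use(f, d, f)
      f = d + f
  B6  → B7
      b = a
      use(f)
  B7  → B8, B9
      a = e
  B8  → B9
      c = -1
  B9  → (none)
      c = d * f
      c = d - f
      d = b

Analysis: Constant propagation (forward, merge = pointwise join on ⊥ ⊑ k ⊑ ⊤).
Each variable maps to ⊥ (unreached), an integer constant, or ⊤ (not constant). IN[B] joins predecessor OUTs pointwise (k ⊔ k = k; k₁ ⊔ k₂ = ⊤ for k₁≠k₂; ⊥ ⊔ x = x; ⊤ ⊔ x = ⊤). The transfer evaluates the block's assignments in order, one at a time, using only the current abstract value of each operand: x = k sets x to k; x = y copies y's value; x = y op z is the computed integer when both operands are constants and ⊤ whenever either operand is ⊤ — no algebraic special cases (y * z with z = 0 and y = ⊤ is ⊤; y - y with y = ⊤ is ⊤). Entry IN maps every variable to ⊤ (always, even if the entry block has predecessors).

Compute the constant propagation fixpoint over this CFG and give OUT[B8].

Answer: {a: ⊤, b: ⊤, c: -1, d: ⊤, e: ⊤, f: ⊤}

Working:
Per-block solution:
  B0: | IN=(all ⊤) | OUT=(all ⊤)
  B1: | IN=(all ⊤) | OUT=(all ⊤)
  B2: | IN=(all ⊤) | OUT=(all ⊤)
  B3: | IN=(all ⊤) | OUT=(all ⊤)
  B4: | IN=(all ⊤) | OUT=(all ⊤)
  B5: | IN=(all ⊤) | OUT=(all ⊤)
  B6: | IN=(all ⊤) | OUT=(all ⊤)
  B7: | IN=(all ⊤) | OUT=(all ⊤)
  B8: | IN=(all ⊤) | OUT={c:-1; rest ⊤}
  B9: | IN=(all ⊤) | OUT=(all ⊤)

Merge at B8: IN[B8] = OUT[B5] ⊔ OUT[B7] = {a: ⊤, b: ⊤, c: ⊤, d: ⊤, e: ⊤, f: ⊤}
Applying B8's transfer function to that IN value gives OUT[B8] (row B8 above).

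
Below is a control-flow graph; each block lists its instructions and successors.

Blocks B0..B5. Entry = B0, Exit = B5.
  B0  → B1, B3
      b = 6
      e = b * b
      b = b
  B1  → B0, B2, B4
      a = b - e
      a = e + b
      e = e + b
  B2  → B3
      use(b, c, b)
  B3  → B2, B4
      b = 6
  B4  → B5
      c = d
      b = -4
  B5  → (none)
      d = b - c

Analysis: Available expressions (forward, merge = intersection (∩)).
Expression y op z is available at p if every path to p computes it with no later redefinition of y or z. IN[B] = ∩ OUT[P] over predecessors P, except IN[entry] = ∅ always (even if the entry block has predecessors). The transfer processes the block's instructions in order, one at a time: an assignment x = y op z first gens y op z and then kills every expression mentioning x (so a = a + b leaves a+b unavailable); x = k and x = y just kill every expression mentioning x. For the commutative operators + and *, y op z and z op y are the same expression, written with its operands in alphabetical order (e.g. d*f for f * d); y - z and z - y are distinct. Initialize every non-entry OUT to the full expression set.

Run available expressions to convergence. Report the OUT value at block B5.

Per-block solution:
  B0: | IN={} | OUT={}
  B1: | IN={} | OUT={}
  B2: | IN={} | OUT={}
  B3: | IN={} | OUT={}
  B4: | IN={} | OUT={}
  B5: | IN={} | OUT={b-c}

Merge at B5: IN[B5] = OUT[B4] = {}
Applying B5's transfer function to that IN value gives OUT[B5] (row B5 above).

Answer: {b-c}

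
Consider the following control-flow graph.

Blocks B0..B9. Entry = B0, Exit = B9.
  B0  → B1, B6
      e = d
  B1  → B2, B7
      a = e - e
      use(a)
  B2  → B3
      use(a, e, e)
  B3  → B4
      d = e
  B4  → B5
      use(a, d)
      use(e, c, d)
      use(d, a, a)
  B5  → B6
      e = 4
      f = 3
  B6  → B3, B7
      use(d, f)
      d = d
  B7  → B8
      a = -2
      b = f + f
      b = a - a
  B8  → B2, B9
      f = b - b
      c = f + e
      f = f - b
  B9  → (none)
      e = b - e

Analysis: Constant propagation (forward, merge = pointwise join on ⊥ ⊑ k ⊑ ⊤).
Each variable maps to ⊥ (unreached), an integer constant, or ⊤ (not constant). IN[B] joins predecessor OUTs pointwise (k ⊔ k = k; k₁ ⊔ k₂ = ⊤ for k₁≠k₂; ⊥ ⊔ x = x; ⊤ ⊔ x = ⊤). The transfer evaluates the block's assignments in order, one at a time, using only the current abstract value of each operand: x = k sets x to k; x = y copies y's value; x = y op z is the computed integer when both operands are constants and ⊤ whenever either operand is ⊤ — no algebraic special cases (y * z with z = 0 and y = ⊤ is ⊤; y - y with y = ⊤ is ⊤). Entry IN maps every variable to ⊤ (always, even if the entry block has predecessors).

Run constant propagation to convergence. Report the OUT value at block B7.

Answer: {a: -2, b: 0, c: ⊤, d: ⊤, e: ⊤, f: ⊤}

Trace:
Per-block solution:
  B0: | IN=(all ⊤) | OUT=(all ⊤)
  B1: | IN=(all ⊤) | OUT=(all ⊤)
  B2: | IN=(all ⊤) | OUT=(all ⊤)
  B3: | IN=(all ⊤) | OUT=(all ⊤)
  B4: | IN=(all ⊤) | OUT=(all ⊤)
  B5: | IN=(all ⊤) | OUT={e:4, f:3; rest ⊤}
  B6: | IN=(all ⊤) | OUT=(all ⊤)
  B7: | IN=(all ⊤) | OUT={a:-2, b:0; rest ⊤}
  B8: | IN={a:-2, b:0; rest ⊤} | OUT={a:-2, b:0, f:0; rest ⊤}
  B9: | IN={a:-2, b:0, f:0; rest ⊤} | OUT={a:-2, b:0, f:0; rest ⊤}

Merge at B7: IN[B7] = OUT[B1] ⊔ OUT[B6] = {a: ⊤, b: ⊤, c: ⊤, d: ⊤, e: ⊤, f: ⊤}
Applying B7's transfer function to that IN value gives OUT[B7] (row B7 above).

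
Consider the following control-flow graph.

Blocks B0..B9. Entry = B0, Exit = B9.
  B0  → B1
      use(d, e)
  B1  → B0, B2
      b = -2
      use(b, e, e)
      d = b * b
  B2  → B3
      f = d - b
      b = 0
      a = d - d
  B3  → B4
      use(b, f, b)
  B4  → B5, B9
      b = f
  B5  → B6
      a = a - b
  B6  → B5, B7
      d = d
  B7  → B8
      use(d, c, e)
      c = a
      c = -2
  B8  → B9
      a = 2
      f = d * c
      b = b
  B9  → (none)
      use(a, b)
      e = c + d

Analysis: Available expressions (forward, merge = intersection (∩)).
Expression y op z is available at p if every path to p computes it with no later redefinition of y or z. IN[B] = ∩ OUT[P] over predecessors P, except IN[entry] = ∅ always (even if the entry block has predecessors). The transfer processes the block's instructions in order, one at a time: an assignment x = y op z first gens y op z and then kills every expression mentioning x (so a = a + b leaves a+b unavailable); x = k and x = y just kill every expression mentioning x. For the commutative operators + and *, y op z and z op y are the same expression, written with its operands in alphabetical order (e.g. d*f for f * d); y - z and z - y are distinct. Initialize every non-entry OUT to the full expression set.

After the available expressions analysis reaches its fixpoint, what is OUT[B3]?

Converged values:
  B0: | IN={} | OUT={}
  B1: | IN={} | OUT={b*b}
  B2: | IN={b*b} | OUT={d-d}
  B3: | IN={d-d} | OUT={d-d}
  B4: | IN={d-d} | OUT={d-d}
  B5: | IN={} | OUT={}
  B6: | IN={} | OUT={}
  B7: | IN={} | OUT={}
  B8: | IN={} | OUT={c*d}
  B9: | IN={} | OUT={c+d}

Merge at B3: IN[B3] = OUT[B2] = {d-d}
Applying B3's transfer function to that IN value gives OUT[B3] (row B3 above).

Answer: {d-d}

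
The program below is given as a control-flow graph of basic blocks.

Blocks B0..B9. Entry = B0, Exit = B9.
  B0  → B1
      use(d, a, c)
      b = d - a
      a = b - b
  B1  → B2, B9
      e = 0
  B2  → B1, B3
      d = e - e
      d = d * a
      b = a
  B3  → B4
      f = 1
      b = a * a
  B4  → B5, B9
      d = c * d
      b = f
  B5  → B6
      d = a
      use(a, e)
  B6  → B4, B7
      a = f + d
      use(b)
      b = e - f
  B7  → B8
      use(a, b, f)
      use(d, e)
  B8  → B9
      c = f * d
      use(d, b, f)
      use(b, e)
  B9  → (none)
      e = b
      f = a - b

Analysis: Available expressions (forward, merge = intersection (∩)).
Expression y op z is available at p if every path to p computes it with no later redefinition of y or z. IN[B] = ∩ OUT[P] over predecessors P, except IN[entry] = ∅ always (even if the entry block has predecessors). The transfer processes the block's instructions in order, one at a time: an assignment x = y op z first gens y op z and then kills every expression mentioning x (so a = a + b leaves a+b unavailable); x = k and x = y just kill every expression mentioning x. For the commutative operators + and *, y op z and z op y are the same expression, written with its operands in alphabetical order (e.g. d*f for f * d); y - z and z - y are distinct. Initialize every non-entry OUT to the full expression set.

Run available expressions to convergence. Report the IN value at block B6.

Answer: {e-e}

Derivation:
Per-block solution:
  B0:   IN={}   OUT={b-b}
  B1:   IN={}   OUT={}
  B2:   IN={}   OUT={e-e}
  B3:   IN={e-e}   OUT={a*a, e-e}
  B4:   IN={e-e}   OUT={e-e}
  B5:   IN={e-e}   OUT={e-e}
  B6:   IN={e-e}   OUT={d+f, e-e, e-f}
  B7:   IN={d+f, e-e, e-f}   OUT={d+f, e-e, e-f}
  B8:   IN={d+f, e-e, e-f}   OUT={d*f, d+f, e-e, e-f}
  B9:   IN={}   OUT={a-b}

Merge at B6: IN[B6] = OUT[B5] = {e-e}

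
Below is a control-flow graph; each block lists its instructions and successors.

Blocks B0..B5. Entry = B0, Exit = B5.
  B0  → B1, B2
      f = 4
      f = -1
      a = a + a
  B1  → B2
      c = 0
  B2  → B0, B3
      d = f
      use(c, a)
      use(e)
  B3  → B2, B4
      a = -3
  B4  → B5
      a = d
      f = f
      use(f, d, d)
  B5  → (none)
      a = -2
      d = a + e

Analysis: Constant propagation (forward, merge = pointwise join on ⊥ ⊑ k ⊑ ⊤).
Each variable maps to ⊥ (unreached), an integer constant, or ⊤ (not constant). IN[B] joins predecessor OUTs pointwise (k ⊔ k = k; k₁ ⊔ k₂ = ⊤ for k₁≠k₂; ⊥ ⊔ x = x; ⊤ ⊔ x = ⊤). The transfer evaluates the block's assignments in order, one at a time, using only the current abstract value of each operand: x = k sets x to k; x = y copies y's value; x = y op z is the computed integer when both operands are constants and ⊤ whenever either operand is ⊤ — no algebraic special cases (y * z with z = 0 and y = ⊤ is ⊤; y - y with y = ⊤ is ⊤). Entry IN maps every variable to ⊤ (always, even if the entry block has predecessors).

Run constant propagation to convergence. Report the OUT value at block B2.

Answer: {a: ⊤, b: ⊤, c: ⊤, d: -1, e: ⊤, f: -1}

Trace:
Fixpoint table:
  B0:  IN=(all ⊤)  OUT={f:-1; rest ⊤}
  B1:  IN={f:-1; rest ⊤}  OUT={c:0, f:-1; rest ⊤}
  B2:  IN={f:-1; rest ⊤}  OUT={d:-1, f:-1; rest ⊤}
  B3:  IN={d:-1, f:-1; rest ⊤}  OUT={a:-3, d:-1, f:-1; rest ⊤}
  B4:  IN={a:-3, d:-1, f:-1; rest ⊤}  OUT={a:-1, d:-1, f:-1; rest ⊤}
  B5:  IN={a:-1, d:-1, f:-1; rest ⊤}  OUT={a:-2, f:-1; rest ⊤}

Merge at B2: IN[B2] = OUT[B0] ⊔ OUT[B1] ⊔ OUT[B3] = {a: ⊤, b: ⊤, c: ⊤, d: ⊤, e: ⊤, f: -1}
Applying B2's transfer function to that IN value gives OUT[B2] (row B2 above).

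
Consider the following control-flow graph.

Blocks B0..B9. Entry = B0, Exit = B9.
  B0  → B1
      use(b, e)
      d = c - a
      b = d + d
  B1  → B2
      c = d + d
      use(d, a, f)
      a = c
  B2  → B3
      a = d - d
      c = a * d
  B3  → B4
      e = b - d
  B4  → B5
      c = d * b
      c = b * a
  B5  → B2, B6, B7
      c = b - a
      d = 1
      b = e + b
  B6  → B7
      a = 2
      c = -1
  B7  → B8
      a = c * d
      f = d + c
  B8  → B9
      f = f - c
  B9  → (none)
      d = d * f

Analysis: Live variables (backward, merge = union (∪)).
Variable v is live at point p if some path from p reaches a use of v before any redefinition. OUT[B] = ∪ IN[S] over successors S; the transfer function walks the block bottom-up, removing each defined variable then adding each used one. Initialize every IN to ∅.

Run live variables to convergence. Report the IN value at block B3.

Per-block solution:
  B0:   IN={a, b, c, e, f}   OUT={a, b, d, f}
  B1:   IN={a, b, d, f}   OUT={b, d}
  B2:   IN={b, d}   OUT={a, b, d}
  B3:   IN={a, b, d}   OUT={a, b, d, e}
  B4:   IN={a, b, d, e}   OUT={a, b, e}
  B5:   IN={a, b, e}   OUT={b, c, d}
  B6:   IN={d}   OUT={c, d}
  B7:   IN={c, d}   OUT={c, d, f}
  B8:   IN={c, d, f}   OUT={d, f}
  B9:   IN={d, f}   OUT={}

Merge at B3: OUT[B3] = IN[B4] = {a, b, d, e}
Applying B3's transfer function to that OUT value gives IN[B3] (row B3 above).

Answer: {a, b, d}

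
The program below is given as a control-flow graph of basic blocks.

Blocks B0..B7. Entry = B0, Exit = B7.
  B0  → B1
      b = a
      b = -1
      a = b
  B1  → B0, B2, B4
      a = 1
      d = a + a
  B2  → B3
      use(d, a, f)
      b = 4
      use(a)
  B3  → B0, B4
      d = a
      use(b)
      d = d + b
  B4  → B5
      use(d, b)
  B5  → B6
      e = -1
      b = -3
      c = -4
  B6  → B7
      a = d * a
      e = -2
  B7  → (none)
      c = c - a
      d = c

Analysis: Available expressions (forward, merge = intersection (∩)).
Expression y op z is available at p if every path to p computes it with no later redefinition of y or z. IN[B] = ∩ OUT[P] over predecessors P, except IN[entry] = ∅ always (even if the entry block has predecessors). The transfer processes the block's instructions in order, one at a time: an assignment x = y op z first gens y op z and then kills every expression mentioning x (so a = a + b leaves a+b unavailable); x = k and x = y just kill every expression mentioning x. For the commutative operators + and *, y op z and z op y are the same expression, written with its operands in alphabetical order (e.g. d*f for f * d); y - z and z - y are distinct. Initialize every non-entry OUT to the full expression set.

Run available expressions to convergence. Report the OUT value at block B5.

Fixpoint table:
  B0:  IN={}  OUT={}
  B1:  IN={}  OUT={a+a}
  B2:  IN={a+a}  OUT={a+a}
  B3:  IN={a+a}  OUT={a+a}
  B4:  IN={a+a}  OUT={a+a}
  B5:  IN={a+a}  OUT={a+a}
  B6:  IN={a+a}  OUT={}
  B7:  IN={}  OUT={}

Merge at B5: IN[B5] = OUT[B4] = {a+a}
Applying B5's transfer function to that IN value gives OUT[B5] (row B5 above).

Answer: {a+a}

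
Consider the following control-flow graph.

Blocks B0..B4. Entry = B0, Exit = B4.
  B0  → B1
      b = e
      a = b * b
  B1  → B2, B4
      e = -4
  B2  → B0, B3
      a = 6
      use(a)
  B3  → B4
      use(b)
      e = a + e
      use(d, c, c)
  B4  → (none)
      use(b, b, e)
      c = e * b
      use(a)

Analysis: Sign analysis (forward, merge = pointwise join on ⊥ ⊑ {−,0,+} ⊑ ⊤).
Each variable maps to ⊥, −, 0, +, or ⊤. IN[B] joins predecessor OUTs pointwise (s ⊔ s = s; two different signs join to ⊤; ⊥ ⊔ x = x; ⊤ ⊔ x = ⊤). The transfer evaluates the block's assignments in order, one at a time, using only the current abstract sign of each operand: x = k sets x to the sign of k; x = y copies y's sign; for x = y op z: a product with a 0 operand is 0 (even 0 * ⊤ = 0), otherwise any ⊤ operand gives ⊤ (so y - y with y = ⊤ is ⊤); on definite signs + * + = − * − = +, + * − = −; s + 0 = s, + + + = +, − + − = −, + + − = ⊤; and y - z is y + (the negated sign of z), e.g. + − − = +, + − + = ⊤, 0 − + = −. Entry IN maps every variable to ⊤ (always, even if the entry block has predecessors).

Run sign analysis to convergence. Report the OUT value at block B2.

Fixpoint table:
  B0:  IN=(all ⊤)  OUT=(all ⊤)
  B1:  IN=(all ⊤)  OUT={e:-; rest ⊤}
  B2:  IN={e:-; rest ⊤}  OUT={a:+, e:-; rest ⊤}
  B3:  IN={a:+, e:-; rest ⊤}  OUT={a:+; rest ⊤}
  B4:  IN=(all ⊤)  OUT=(all ⊤)

Merge at B2: IN[B2] = OUT[B1] = {a: ⊤, b: ⊤, c: ⊤, d: ⊤, e: -, f: ⊤}
Applying B2's transfer function to that IN value gives OUT[B2] (row B2 above).

Answer: {a: +, b: ⊤, c: ⊤, d: ⊤, e: -, f: ⊤}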